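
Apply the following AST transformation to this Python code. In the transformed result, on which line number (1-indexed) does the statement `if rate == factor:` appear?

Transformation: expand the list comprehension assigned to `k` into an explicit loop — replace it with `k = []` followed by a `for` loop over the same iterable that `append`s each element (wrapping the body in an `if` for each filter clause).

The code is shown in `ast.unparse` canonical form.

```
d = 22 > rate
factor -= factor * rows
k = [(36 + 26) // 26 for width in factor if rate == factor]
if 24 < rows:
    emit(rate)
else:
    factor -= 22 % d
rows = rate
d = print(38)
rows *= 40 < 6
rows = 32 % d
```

5

Transformed code:
d = 22 > rate
factor -= factor * rows
k = []
for width in factor:
    if rate == factor:
        k.append((36 + 26) // 26)
if 24 < rows:
    emit(rate)
else:
    factor -= 22 % d
rows = rate
d = print(38)
rows *= 40 < 6
rows = 32 % d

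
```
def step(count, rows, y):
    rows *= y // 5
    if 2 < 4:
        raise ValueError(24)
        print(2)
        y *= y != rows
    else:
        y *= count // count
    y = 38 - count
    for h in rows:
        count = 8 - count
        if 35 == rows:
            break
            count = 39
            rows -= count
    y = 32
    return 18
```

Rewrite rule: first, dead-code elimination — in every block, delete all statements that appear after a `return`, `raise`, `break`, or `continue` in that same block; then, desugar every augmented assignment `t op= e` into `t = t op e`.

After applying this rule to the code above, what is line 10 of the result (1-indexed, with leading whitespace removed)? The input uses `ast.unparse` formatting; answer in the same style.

Transformed code:
def step(count, rows, y):
    rows = rows * (y // 5)
    if 2 < 4:
        raise ValueError(24)
    else:
        y = y * (count // count)
    y = 38 - count
    for h in rows:
        count = 8 - count
        if 35 == rows:
            break
    y = 32
    return 18

if 35 == rows:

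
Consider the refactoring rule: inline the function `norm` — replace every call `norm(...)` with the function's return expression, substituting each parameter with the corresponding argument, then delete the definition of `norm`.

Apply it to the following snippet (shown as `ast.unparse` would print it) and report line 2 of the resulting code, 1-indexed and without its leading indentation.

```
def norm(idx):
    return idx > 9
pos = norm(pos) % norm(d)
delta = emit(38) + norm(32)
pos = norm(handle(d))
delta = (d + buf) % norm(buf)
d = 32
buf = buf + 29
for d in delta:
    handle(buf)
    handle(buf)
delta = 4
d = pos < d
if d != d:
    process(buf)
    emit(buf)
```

Transformed code:
pos = (pos > 9) % (d > 9)
delta = emit(38) + (32 > 9)
pos = handle(d) > 9
delta = (d + buf) % (buf > 9)
d = 32
buf = buf + 29
for d in delta:
    handle(buf)
    handle(buf)
delta = 4
d = pos < d
if d != d:
    process(buf)
    emit(buf)

delta = emit(38) + (32 > 9)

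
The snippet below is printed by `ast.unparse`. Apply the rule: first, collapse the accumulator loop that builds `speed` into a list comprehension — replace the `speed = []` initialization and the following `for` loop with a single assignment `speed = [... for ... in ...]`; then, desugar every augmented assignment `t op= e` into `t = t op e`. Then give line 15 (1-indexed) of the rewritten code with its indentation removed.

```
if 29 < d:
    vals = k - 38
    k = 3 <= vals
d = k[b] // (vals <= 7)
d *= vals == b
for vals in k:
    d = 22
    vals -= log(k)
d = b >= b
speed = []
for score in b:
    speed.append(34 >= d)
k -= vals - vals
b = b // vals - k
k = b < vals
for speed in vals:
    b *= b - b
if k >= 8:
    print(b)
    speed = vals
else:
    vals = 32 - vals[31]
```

Transformed code:
if 29 < d:
    vals = k - 38
    k = 3 <= vals
d = k[b] // (vals <= 7)
d = d * (vals == b)
for vals in k:
    d = 22
    vals = vals - log(k)
d = b >= b
speed = [34 >= d for score in b]
k = k - (vals - vals)
b = b // vals - k
k = b < vals
for speed in vals:
    b = b * (b - b)
if k >= 8:
    print(b)
    speed = vals
else:
    vals = 32 - vals[31]

b = b * (b - b)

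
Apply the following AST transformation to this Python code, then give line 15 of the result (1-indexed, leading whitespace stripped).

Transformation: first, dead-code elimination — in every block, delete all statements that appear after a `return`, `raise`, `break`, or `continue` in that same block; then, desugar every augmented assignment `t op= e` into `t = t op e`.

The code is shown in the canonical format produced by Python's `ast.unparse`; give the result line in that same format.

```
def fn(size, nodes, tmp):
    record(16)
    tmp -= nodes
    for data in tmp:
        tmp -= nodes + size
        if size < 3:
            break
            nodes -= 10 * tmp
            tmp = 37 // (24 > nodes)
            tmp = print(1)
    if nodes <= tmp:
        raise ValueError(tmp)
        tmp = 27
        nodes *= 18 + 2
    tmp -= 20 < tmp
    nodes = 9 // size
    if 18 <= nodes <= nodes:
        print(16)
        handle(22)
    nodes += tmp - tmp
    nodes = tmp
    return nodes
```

nodes = nodes + (tmp - tmp)

Transformed code:
def fn(size, nodes, tmp):
    record(16)
    tmp = tmp - nodes
    for data in tmp:
        tmp = tmp - (nodes + size)
        if size < 3:
            break
    if nodes <= tmp:
        raise ValueError(tmp)
    tmp = tmp - (20 < tmp)
    nodes = 9 // size
    if 18 <= nodes <= nodes:
        print(16)
        handle(22)
    nodes = nodes + (tmp - tmp)
    nodes = tmp
    return nodes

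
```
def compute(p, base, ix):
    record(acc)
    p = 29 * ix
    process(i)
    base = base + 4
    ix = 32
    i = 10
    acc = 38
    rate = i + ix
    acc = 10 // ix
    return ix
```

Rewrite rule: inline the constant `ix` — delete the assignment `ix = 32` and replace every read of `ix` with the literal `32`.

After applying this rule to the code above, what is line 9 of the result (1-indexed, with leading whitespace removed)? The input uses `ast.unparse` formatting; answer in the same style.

Transformed code:
def compute(p, base, ix):
    record(acc)
    p = 29 * 32
    process(i)
    base = base + 4
    i = 10
    acc = 38
    rate = i + 32
    acc = 10 // 32
    return 32

acc = 10 // 32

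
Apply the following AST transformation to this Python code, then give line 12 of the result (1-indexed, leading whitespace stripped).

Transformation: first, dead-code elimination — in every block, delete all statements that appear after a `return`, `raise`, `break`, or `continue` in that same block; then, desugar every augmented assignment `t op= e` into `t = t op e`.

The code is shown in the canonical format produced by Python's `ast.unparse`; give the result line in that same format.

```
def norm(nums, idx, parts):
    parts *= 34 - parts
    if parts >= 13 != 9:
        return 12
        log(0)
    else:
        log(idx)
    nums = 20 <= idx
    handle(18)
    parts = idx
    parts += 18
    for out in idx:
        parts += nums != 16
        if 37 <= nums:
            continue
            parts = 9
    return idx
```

parts = parts + (nums != 16)

Transformed code:
def norm(nums, idx, parts):
    parts = parts * (34 - parts)
    if parts >= 13 != 9:
        return 12
    else:
        log(idx)
    nums = 20 <= idx
    handle(18)
    parts = idx
    parts = parts + 18
    for out in idx:
        parts = parts + (nums != 16)
        if 37 <= nums:
            continue
    return idx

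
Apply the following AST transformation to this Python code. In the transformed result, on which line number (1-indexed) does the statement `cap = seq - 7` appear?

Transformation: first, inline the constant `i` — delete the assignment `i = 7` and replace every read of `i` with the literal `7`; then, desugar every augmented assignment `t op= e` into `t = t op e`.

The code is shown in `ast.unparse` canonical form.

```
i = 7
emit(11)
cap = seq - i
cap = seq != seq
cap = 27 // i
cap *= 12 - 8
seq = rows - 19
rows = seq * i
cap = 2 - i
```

Transformed code:
emit(11)
cap = seq - 7
cap = seq != seq
cap = 27 // 7
cap = cap * (12 - 8)
seq = rows - 19
rows = seq * 7
cap = 2 - 7

2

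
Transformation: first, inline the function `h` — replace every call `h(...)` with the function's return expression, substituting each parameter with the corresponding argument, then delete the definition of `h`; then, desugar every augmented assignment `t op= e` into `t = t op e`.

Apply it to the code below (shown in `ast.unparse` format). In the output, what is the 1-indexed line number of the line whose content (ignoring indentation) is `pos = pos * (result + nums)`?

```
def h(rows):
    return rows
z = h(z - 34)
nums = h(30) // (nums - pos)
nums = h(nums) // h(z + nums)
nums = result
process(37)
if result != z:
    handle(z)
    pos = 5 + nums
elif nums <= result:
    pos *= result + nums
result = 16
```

Transformed code:
z = z - 34
nums = 30 // (nums - pos)
nums = nums // (z + nums)
nums = result
process(37)
if result != z:
    handle(z)
    pos = 5 + nums
elif nums <= result:
    pos = pos * (result + nums)
result = 16

10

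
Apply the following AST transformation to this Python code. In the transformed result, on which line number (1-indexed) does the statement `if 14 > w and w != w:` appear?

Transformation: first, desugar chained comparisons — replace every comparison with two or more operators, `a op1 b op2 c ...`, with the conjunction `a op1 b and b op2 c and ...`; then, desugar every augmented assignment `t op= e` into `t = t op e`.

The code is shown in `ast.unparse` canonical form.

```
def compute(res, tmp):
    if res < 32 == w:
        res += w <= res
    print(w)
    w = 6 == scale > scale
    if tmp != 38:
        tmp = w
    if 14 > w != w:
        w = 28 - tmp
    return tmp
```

8

Transformed code:
def compute(res, tmp):
    if res < 32 and 32 == w:
        res = res + (w <= res)
    print(w)
    w = 6 == scale and scale > scale
    if tmp != 38:
        tmp = w
    if 14 > w and w != w:
        w = 28 - tmp
    return tmp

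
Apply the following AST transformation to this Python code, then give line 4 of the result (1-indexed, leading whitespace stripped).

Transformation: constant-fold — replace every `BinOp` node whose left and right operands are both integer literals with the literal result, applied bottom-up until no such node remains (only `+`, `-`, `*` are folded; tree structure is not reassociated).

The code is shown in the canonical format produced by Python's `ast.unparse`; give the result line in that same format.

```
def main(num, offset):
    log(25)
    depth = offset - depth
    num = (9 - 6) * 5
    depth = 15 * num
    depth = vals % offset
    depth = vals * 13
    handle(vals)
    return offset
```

Transformed code:
def main(num, offset):
    log(25)
    depth = offset - depth
    num = 15
    depth = 15 * num
    depth = vals % offset
    depth = vals * 13
    handle(vals)
    return offset

num = 15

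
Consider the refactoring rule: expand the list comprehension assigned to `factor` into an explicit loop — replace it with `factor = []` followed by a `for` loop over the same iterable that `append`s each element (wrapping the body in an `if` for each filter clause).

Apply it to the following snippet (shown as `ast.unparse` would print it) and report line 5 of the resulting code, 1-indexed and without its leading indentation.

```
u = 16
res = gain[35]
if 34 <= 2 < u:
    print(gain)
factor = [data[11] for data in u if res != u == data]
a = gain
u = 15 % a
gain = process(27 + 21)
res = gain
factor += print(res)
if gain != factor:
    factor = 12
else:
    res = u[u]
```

factor = []

Transformed code:
u = 16
res = gain[35]
if 34 <= 2 < u:
    print(gain)
factor = []
for data in u:
    if res != u == data:
        factor.append(data[11])
a = gain
u = 15 % a
gain = process(27 + 21)
res = gain
factor += print(res)
if gain != factor:
    factor = 12
else:
    res = u[u]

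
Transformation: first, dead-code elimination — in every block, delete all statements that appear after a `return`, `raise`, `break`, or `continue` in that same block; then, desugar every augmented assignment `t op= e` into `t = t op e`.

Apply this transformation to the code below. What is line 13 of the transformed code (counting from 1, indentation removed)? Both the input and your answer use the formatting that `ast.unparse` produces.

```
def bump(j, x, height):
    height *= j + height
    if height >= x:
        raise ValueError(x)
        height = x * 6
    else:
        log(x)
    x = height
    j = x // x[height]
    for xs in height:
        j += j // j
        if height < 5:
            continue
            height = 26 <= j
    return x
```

return x

Transformed code:
def bump(j, x, height):
    height = height * (j + height)
    if height >= x:
        raise ValueError(x)
    else:
        log(x)
    x = height
    j = x // x[height]
    for xs in height:
        j = j + j // j
        if height < 5:
            continue
    return x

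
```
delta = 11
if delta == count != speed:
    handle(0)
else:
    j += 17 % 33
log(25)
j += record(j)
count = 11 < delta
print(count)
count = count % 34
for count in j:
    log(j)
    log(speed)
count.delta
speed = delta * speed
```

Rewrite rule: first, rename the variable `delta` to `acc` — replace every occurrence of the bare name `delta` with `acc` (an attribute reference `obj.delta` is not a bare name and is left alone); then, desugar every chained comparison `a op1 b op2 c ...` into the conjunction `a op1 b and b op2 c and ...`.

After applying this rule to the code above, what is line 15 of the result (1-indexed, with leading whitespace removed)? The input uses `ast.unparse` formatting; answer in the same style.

Transformed code:
acc = 11
if acc == count and count != speed:
    handle(0)
else:
    j += 17 % 33
log(25)
j += record(j)
count = 11 < acc
print(count)
count = count % 34
for count in j:
    log(j)
    log(speed)
count.delta
speed = acc * speed

speed = acc * speed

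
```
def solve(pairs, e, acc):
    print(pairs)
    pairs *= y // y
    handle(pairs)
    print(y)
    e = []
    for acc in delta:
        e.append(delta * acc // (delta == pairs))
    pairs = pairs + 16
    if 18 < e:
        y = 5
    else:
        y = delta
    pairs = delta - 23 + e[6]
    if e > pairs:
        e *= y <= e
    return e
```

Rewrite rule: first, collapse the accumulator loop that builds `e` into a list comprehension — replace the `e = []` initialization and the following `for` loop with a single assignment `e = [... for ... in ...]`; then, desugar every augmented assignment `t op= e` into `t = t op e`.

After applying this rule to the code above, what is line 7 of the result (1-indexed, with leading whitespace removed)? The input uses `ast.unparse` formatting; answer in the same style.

pairs = pairs + 16

Transformed code:
def solve(pairs, e, acc):
    print(pairs)
    pairs = pairs * (y // y)
    handle(pairs)
    print(y)
    e = [delta * acc // (delta == pairs) for acc in delta]
    pairs = pairs + 16
    if 18 < e:
        y = 5
    else:
        y = delta
    pairs = delta - 23 + e[6]
    if e > pairs:
        e = e * (y <= e)
    return e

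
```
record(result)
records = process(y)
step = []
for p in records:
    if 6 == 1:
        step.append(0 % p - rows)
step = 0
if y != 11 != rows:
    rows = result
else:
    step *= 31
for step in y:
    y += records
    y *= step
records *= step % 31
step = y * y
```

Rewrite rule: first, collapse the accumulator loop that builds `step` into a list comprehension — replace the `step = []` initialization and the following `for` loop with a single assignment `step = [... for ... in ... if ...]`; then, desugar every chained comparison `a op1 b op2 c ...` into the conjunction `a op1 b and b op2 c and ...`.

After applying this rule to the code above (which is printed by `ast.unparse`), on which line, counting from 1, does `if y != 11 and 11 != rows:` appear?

5

Transformed code:
record(result)
records = process(y)
step = [0 % p - rows for p in records if 6 == 1]
step = 0
if y != 11 and 11 != rows:
    rows = result
else:
    step *= 31
for step in y:
    y += records
    y *= step
records *= step % 31
step = y * y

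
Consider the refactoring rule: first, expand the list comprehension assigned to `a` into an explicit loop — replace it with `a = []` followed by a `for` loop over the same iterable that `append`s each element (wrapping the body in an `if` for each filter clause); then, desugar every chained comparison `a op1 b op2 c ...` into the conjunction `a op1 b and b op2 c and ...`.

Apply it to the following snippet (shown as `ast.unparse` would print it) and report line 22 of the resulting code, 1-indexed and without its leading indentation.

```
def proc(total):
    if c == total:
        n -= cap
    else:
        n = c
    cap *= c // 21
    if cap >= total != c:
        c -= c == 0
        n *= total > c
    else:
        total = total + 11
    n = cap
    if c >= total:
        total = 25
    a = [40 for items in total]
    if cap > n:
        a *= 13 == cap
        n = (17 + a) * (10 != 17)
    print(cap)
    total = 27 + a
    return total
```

Transformed code:
def proc(total):
    if c == total:
        n -= cap
    else:
        n = c
    cap *= c // 21
    if cap >= total and total != c:
        c -= c == 0
        n *= total > c
    else:
        total = total + 11
    n = cap
    if c >= total:
        total = 25
    a = []
    for items in total:
        a.append(40)
    if cap > n:
        a *= 13 == cap
        n = (17 + a) * (10 != 17)
    print(cap)
    total = 27 + a
    return total

total = 27 + a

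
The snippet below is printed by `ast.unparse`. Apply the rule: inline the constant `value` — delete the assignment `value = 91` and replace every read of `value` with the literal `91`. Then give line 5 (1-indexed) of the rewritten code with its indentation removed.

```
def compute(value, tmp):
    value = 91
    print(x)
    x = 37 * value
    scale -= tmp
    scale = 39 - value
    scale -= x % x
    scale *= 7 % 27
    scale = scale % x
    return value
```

scale = 39 - 91

Transformed code:
def compute(value, tmp):
    print(x)
    x = 37 * 91
    scale -= tmp
    scale = 39 - 91
    scale -= x % x
    scale *= 7 % 27
    scale = scale % x
    return 91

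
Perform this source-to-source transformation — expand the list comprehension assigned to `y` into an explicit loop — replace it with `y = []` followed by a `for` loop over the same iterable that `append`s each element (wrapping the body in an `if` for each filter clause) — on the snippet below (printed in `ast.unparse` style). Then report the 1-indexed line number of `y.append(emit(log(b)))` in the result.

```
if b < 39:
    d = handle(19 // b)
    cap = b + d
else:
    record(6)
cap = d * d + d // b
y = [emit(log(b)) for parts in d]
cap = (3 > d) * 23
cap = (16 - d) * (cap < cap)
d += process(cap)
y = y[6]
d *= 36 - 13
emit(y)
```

9

Transformed code:
if b < 39:
    d = handle(19 // b)
    cap = b + d
else:
    record(6)
cap = d * d + d // b
y = []
for parts in d:
    y.append(emit(log(b)))
cap = (3 > d) * 23
cap = (16 - d) * (cap < cap)
d += process(cap)
y = y[6]
d *= 36 - 13
emit(y)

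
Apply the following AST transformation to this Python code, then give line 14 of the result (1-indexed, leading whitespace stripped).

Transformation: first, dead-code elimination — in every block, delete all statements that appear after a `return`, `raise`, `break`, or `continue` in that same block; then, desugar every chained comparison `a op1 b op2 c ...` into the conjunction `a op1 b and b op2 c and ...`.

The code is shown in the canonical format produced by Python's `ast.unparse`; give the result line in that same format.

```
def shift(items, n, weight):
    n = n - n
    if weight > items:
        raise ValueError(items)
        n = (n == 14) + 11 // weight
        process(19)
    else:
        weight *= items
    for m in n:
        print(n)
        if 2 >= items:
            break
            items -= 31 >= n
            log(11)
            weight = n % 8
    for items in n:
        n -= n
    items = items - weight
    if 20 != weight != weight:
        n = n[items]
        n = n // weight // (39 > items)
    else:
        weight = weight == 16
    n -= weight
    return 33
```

Transformed code:
def shift(items, n, weight):
    n = n - n
    if weight > items:
        raise ValueError(items)
    else:
        weight *= items
    for m in n:
        print(n)
        if 2 >= items:
            break
    for items in n:
        n -= n
    items = items - weight
    if 20 != weight and weight != weight:
        n = n[items]
        n = n // weight // (39 > items)
    else:
        weight = weight == 16
    n -= weight
    return 33

if 20 != weight and weight != weight:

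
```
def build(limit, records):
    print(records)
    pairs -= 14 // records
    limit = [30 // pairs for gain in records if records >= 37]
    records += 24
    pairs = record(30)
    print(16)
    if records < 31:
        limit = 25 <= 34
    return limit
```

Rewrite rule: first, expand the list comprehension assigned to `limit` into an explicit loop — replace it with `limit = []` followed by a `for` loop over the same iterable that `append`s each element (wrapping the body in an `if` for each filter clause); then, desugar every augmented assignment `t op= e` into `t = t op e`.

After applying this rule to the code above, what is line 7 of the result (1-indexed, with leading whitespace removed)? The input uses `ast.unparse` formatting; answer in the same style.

Transformed code:
def build(limit, records):
    print(records)
    pairs = pairs - 14 // records
    limit = []
    for gain in records:
        if records >= 37:
            limit.append(30 // pairs)
    records = records + 24
    pairs = record(30)
    print(16)
    if records < 31:
        limit = 25 <= 34
    return limit

limit.append(30 // pairs)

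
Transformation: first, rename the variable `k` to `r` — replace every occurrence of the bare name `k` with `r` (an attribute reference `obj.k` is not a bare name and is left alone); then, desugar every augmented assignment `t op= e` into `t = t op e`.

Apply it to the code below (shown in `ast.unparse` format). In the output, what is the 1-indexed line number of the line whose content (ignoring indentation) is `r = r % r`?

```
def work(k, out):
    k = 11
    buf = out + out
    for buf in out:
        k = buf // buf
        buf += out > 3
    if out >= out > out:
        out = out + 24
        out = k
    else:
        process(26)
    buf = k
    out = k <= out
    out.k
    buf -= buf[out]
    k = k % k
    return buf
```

16

Transformed code:
def work(r, out):
    r = 11
    buf = out + out
    for buf in out:
        r = buf // buf
        buf = buf + (out > 3)
    if out >= out > out:
        out = out + 24
        out = r
    else:
        process(26)
    buf = r
    out = r <= out
    out.k
    buf = buf - buf[out]
    r = r % r
    return buf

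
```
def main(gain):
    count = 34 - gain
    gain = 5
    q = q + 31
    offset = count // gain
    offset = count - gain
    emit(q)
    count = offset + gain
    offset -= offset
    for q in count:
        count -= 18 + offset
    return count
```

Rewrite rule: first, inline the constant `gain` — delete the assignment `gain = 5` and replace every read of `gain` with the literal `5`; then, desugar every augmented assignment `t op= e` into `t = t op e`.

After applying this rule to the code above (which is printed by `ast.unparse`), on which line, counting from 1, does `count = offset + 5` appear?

Transformed code:
def main(gain):
    count = 34 - 5
    q = q + 31
    offset = count // 5
    offset = count - 5
    emit(q)
    count = offset + 5
    offset = offset - offset
    for q in count:
        count = count - (18 + offset)
    return count

7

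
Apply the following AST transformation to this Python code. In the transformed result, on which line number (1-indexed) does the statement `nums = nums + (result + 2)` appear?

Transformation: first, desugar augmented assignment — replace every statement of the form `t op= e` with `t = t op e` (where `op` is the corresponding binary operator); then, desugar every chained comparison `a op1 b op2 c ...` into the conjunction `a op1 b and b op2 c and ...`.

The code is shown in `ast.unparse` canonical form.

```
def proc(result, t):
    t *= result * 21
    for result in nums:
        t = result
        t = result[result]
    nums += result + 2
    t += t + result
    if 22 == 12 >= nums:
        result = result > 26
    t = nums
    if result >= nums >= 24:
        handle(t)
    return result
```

Transformed code:
def proc(result, t):
    t = t * (result * 21)
    for result in nums:
        t = result
        t = result[result]
    nums = nums + (result + 2)
    t = t + (t + result)
    if 22 == 12 and 12 >= nums:
        result = result > 26
    t = nums
    if result >= nums and nums >= 24:
        handle(t)
    return result

6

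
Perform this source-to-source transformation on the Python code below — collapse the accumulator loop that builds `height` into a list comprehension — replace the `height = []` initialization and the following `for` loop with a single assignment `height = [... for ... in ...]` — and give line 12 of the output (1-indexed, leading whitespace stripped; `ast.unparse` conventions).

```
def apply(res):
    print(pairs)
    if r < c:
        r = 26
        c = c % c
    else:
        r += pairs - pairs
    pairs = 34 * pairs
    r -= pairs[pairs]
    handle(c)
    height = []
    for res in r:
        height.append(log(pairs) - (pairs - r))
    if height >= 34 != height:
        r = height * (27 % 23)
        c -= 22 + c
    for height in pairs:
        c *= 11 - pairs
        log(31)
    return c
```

if height >= 34 != height:

Transformed code:
def apply(res):
    print(pairs)
    if r < c:
        r = 26
        c = c % c
    else:
        r += pairs - pairs
    pairs = 34 * pairs
    r -= pairs[pairs]
    handle(c)
    height = [log(pairs) - (pairs - r) for res in r]
    if height >= 34 != height:
        r = height * (27 % 23)
        c -= 22 + c
    for height in pairs:
        c *= 11 - pairs
        log(31)
    return c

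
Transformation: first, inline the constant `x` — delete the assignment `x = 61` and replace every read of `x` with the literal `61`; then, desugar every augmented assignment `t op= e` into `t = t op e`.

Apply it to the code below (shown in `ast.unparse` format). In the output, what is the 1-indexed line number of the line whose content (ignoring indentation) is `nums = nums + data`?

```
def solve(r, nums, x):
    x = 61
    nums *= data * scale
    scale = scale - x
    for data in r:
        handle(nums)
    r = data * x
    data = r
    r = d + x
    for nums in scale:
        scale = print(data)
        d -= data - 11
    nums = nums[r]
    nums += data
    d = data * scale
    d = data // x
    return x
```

13

Transformed code:
def solve(r, nums, x):
    nums = nums * (data * scale)
    scale = scale - 61
    for data in r:
        handle(nums)
    r = data * 61
    data = r
    r = d + 61
    for nums in scale:
        scale = print(data)
        d = d - (data - 11)
    nums = nums[r]
    nums = nums + data
    d = data * scale
    d = data // 61
    return 61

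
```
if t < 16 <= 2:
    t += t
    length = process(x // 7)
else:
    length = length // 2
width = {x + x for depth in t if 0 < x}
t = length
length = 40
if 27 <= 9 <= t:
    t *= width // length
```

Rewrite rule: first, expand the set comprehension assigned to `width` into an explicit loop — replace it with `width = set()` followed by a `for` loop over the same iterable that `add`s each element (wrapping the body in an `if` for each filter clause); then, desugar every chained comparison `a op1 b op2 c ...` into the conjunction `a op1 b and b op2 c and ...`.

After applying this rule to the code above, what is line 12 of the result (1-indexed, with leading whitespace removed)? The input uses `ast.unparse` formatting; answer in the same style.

if 27 <= 9 and 9 <= t:

Transformed code:
if t < 16 and 16 <= 2:
    t += t
    length = process(x // 7)
else:
    length = length // 2
width = set()
for depth in t:
    if 0 < x:
        width.add(x + x)
t = length
length = 40
if 27 <= 9 and 9 <= t:
    t *= width // length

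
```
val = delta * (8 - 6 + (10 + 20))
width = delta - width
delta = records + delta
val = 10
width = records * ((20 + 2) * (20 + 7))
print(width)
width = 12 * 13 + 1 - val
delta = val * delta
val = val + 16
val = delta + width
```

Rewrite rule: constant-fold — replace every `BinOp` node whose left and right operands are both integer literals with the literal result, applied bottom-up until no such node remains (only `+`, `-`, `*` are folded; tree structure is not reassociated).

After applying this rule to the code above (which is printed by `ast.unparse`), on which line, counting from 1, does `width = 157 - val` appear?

Transformed code:
val = delta * 32
width = delta - width
delta = records + delta
val = 10
width = records * 594
print(width)
width = 157 - val
delta = val * delta
val = val + 16
val = delta + width

7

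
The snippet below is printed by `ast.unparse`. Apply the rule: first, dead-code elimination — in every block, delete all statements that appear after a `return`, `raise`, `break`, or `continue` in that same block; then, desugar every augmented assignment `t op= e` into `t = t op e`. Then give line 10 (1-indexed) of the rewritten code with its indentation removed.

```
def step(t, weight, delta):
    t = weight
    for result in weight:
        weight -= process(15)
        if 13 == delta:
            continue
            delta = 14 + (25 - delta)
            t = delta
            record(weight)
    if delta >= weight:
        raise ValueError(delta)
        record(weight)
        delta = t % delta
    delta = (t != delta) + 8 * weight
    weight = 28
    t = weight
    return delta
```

weight = 28

Transformed code:
def step(t, weight, delta):
    t = weight
    for result in weight:
        weight = weight - process(15)
        if 13 == delta:
            continue
    if delta >= weight:
        raise ValueError(delta)
    delta = (t != delta) + 8 * weight
    weight = 28
    t = weight
    return delta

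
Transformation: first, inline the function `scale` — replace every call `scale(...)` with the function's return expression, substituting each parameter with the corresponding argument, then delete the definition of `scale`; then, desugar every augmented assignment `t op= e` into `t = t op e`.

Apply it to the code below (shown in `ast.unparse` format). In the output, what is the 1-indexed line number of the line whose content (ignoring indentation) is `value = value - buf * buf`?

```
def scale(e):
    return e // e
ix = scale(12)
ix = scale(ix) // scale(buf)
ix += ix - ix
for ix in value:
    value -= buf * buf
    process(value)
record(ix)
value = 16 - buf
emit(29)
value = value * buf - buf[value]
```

Transformed code:
ix = 12 // 12
ix = ix // ix // (buf // buf)
ix = ix + (ix - ix)
for ix in value:
    value = value - buf * buf
    process(value)
record(ix)
value = 16 - buf
emit(29)
value = value * buf - buf[value]

5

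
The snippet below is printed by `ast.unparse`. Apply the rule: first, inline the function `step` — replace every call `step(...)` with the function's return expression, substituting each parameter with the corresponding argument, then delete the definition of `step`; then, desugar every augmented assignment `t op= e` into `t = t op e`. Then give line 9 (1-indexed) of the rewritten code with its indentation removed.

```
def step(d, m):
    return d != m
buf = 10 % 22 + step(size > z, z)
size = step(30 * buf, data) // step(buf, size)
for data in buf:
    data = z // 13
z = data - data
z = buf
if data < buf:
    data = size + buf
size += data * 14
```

size = size + data * 14

Transformed code:
buf = 10 % 22 + ((size > z) != z)
size = (30 * buf != data) // (buf != size)
for data in buf:
    data = z // 13
z = data - data
z = buf
if data < buf:
    data = size + buf
size = size + data * 14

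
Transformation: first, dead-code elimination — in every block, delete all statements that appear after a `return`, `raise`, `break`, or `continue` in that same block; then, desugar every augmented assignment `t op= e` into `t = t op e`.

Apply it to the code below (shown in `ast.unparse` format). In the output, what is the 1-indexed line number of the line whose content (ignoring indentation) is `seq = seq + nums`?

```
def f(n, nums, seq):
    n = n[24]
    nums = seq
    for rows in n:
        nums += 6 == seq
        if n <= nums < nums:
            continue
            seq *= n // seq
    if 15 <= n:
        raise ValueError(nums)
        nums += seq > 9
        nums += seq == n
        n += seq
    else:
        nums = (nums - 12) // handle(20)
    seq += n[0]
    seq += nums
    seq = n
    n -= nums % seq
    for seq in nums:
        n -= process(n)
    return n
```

Transformed code:
def f(n, nums, seq):
    n = n[24]
    nums = seq
    for rows in n:
        nums = nums + (6 == seq)
        if n <= nums < nums:
            continue
    if 15 <= n:
        raise ValueError(nums)
    else:
        nums = (nums - 12) // handle(20)
    seq = seq + n[0]
    seq = seq + nums
    seq = n
    n = n - nums % seq
    for seq in nums:
        n = n - process(n)
    return n

13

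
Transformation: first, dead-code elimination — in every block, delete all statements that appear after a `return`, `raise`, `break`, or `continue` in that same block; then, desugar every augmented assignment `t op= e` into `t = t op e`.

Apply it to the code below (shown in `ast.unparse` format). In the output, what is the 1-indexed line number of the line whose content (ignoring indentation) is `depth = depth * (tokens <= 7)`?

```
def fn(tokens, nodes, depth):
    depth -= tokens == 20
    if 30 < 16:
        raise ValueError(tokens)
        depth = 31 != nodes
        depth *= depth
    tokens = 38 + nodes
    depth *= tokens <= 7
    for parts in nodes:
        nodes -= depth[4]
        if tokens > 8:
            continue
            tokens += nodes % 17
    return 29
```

Transformed code:
def fn(tokens, nodes, depth):
    depth = depth - (tokens == 20)
    if 30 < 16:
        raise ValueError(tokens)
    tokens = 38 + nodes
    depth = depth * (tokens <= 7)
    for parts in nodes:
        nodes = nodes - depth[4]
        if tokens > 8:
            continue
    return 29

6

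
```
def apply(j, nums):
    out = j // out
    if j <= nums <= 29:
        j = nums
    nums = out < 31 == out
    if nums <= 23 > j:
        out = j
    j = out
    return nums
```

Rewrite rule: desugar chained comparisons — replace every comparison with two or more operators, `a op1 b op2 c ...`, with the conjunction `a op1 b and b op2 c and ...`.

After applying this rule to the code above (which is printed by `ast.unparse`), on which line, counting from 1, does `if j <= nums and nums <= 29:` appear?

Transformed code:
def apply(j, nums):
    out = j // out
    if j <= nums and nums <= 29:
        j = nums
    nums = out < 31 and 31 == out
    if nums <= 23 and 23 > j:
        out = j
    j = out
    return nums

3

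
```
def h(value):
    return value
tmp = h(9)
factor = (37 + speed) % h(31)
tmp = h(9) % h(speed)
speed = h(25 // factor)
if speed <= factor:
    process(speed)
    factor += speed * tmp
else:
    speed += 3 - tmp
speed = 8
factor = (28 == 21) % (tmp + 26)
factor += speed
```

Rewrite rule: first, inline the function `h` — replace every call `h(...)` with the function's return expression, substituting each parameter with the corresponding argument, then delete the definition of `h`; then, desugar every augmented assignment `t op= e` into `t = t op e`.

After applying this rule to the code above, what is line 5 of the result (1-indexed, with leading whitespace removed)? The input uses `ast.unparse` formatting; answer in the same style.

Transformed code:
tmp = 9
factor = (37 + speed) % 31
tmp = 9 % speed
speed = 25 // factor
if speed <= factor:
    process(speed)
    factor = factor + speed * tmp
else:
    speed = speed + (3 - tmp)
speed = 8
factor = (28 == 21) % (tmp + 26)
factor = factor + speed

if speed <= factor:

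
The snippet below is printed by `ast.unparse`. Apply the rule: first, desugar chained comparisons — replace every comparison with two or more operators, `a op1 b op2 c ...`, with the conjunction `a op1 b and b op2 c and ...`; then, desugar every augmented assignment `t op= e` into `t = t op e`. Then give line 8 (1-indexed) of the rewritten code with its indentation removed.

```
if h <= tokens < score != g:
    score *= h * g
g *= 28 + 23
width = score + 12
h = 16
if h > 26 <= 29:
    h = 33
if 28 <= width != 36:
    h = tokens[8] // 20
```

if 28 <= width and width != 36:

Transformed code:
if h <= tokens and tokens < score and (score != g):
    score = score * (h * g)
g = g * (28 + 23)
width = score + 12
h = 16
if h > 26 and 26 <= 29:
    h = 33
if 28 <= width and width != 36:
    h = tokens[8] // 20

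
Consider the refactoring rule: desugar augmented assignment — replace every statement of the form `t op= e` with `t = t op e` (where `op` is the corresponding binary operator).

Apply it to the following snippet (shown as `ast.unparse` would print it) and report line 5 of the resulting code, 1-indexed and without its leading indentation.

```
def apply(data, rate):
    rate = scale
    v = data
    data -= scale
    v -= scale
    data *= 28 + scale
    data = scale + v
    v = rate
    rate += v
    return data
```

Transformed code:
def apply(data, rate):
    rate = scale
    v = data
    data = data - scale
    v = v - scale
    data = data * (28 + scale)
    data = scale + v
    v = rate
    rate = rate + v
    return data

v = v - scale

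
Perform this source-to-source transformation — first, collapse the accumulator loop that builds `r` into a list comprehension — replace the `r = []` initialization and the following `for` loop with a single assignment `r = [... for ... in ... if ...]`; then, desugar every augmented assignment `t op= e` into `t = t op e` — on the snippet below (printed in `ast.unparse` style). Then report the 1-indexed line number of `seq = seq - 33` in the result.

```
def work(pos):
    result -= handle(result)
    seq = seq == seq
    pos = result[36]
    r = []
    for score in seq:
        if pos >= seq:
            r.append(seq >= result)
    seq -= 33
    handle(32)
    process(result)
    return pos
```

6

Transformed code:
def work(pos):
    result = result - handle(result)
    seq = seq == seq
    pos = result[36]
    r = [seq >= result for score in seq if pos >= seq]
    seq = seq - 33
    handle(32)
    process(result)
    return pos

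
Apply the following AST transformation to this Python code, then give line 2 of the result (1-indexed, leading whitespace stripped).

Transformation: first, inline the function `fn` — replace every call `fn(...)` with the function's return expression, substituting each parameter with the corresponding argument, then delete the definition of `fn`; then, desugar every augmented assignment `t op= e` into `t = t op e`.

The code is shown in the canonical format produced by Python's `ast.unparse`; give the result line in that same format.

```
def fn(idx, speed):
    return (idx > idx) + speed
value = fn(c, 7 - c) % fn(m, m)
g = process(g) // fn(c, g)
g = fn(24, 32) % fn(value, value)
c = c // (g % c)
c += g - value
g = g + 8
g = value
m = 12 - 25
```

g = process(g) // ((c > c) + g)

Transformed code:
value = ((c > c) + (7 - c)) % ((m > m) + m)
g = process(g) // ((c > c) + g)
g = ((24 > 24) + 32) % ((value > value) + value)
c = c // (g % c)
c = c + (g - value)
g = g + 8
g = value
m = 12 - 25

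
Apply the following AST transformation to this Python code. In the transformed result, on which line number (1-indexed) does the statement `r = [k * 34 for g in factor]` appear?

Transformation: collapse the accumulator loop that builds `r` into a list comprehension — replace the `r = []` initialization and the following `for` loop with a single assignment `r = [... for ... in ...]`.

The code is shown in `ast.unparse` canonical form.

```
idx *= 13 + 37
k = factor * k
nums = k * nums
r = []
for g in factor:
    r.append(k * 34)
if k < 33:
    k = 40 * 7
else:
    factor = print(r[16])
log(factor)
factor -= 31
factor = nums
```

4

Transformed code:
idx *= 13 + 37
k = factor * k
nums = k * nums
r = [k * 34 for g in factor]
if k < 33:
    k = 40 * 7
else:
    factor = print(r[16])
log(factor)
factor -= 31
factor = nums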